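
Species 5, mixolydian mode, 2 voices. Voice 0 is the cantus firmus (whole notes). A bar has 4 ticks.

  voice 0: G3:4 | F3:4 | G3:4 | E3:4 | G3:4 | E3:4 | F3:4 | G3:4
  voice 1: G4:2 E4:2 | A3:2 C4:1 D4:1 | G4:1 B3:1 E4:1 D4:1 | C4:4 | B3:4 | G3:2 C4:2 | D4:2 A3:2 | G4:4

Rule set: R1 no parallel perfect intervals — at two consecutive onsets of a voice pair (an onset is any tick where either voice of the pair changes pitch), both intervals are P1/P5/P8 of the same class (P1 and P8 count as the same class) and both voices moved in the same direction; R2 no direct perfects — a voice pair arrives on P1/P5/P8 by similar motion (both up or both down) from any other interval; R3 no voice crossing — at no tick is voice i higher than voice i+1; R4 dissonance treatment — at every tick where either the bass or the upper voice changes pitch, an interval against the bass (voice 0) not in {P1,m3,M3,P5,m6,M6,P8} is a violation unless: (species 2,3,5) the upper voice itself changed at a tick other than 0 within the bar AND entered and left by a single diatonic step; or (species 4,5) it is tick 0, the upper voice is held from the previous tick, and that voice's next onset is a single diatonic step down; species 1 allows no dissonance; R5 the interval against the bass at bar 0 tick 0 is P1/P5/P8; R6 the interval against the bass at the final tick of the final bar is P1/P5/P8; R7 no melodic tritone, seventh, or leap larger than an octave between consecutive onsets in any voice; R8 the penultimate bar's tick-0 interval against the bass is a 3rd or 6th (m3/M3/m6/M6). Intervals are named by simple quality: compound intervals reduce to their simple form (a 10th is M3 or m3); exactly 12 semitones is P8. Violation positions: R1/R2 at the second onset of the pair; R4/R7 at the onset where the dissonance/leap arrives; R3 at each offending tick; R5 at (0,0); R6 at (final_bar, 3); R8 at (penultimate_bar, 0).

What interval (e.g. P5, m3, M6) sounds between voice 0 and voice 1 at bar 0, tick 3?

voice 0=G3 voice 1=E4 -> M6

M6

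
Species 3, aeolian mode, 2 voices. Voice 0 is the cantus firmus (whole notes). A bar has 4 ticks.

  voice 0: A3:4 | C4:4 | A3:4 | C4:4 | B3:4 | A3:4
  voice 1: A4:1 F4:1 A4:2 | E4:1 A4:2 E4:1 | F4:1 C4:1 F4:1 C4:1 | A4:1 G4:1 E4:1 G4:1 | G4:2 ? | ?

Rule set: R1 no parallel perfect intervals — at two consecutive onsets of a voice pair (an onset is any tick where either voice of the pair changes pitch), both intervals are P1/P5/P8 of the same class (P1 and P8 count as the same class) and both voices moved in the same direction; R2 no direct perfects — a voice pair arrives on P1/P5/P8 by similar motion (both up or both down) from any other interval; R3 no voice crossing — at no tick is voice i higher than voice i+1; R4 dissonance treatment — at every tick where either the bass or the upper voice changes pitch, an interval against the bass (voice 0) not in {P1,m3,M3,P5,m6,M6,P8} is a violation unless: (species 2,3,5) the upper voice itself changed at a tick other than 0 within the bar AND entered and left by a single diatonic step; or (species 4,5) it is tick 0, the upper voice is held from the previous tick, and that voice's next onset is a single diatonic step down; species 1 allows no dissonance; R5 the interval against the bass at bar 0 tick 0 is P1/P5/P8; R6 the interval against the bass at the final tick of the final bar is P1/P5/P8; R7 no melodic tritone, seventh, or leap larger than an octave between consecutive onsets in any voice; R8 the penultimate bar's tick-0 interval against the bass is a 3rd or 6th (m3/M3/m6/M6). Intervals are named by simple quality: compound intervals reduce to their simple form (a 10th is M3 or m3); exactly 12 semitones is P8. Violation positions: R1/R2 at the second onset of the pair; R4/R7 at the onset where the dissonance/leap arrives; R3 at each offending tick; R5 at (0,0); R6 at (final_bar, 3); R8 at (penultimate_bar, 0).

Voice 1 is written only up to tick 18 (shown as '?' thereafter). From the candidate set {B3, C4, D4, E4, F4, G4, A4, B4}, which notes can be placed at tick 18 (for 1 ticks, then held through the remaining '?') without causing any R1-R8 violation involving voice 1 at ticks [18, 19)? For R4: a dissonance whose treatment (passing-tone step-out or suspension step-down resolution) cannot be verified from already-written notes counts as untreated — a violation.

B3: legal
C4: violates R4
D4: legal
E4: violates R4
F4: violates R4
G4: legal
A4: violates R4
B4: legal

{B3, B4, D4, G4}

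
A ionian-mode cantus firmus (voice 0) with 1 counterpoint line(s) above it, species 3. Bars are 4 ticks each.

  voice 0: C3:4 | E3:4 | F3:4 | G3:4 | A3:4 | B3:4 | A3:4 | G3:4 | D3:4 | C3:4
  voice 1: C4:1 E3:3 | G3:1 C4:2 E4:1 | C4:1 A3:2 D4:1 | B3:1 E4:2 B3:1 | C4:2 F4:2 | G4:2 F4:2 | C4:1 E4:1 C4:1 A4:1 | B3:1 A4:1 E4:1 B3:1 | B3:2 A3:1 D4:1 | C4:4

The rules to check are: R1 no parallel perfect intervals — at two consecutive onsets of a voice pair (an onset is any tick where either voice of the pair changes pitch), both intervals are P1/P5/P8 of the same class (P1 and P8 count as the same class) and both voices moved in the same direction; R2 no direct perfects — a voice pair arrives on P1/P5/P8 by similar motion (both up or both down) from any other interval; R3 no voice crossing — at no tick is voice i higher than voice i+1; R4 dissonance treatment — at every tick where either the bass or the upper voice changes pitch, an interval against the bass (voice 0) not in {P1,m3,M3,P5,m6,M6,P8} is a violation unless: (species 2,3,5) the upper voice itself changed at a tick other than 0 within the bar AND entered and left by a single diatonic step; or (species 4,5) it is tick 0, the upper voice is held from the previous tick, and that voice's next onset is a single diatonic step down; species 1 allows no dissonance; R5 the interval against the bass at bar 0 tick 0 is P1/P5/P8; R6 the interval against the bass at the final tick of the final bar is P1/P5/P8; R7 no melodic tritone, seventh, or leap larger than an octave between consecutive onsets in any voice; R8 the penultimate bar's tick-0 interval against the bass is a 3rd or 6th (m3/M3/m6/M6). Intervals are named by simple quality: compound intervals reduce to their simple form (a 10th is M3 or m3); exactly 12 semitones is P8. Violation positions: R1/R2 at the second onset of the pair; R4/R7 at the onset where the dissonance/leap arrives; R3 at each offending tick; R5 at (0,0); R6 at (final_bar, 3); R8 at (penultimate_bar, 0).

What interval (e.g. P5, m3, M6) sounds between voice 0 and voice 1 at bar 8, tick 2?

P5

voice 0=D3 voice 1=A3 -> P5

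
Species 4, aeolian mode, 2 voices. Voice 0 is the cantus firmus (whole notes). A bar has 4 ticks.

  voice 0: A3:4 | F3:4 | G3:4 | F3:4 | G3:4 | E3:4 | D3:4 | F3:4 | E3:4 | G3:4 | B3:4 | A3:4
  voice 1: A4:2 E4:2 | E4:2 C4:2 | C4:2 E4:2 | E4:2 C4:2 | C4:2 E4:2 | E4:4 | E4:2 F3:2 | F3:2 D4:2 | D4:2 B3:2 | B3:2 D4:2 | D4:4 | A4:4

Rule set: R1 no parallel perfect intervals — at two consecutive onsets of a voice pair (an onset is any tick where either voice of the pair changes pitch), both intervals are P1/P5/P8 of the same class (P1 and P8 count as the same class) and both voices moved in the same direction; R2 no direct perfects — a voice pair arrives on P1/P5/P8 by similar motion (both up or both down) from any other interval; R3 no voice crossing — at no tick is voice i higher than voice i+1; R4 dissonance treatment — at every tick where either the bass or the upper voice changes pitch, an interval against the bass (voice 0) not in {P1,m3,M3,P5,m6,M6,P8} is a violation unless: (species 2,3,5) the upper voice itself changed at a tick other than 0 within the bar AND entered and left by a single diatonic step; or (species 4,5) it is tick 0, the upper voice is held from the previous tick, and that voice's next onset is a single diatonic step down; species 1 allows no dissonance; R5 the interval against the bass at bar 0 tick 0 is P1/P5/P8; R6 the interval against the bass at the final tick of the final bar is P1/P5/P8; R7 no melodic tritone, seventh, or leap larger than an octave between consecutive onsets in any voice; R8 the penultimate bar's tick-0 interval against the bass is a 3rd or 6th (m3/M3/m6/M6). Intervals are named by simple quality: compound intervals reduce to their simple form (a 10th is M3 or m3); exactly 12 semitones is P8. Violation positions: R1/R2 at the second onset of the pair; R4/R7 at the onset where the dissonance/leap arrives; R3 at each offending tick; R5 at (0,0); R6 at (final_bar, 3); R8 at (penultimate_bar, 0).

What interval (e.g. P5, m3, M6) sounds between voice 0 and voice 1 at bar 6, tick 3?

m3

voice 0=D3 voice 1=F3 -> m3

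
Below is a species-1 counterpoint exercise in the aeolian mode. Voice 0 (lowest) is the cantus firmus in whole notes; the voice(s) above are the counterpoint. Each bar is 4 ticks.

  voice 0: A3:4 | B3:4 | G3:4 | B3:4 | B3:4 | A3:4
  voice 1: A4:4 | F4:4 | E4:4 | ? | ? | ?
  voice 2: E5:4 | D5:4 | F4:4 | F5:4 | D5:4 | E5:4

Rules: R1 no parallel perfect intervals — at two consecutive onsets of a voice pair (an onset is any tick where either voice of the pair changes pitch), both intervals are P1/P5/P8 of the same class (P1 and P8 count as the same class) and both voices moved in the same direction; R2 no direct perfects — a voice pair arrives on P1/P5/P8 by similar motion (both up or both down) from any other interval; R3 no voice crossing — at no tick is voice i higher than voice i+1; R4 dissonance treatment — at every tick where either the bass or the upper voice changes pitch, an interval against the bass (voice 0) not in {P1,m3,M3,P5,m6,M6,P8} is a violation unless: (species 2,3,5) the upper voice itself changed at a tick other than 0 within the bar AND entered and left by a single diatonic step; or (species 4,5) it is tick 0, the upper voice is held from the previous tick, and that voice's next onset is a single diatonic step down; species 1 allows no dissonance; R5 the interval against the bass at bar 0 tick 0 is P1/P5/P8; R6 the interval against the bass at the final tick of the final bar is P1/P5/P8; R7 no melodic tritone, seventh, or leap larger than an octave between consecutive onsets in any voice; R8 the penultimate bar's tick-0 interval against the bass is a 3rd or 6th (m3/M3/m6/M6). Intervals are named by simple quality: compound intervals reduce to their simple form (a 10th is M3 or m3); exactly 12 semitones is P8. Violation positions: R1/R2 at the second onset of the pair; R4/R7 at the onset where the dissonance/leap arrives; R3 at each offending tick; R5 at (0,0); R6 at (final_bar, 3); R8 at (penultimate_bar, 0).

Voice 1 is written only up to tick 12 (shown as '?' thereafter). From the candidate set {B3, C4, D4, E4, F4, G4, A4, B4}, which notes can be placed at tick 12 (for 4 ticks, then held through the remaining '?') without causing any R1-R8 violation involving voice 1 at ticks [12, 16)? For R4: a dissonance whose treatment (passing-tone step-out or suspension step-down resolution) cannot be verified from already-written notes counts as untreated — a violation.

B3: legal
C4: violates R4
D4: legal
E4: violates R4
F4: violates R2,R4
G4: legal
A4: violates R4
B4: violates R2

{B3, D4, G4}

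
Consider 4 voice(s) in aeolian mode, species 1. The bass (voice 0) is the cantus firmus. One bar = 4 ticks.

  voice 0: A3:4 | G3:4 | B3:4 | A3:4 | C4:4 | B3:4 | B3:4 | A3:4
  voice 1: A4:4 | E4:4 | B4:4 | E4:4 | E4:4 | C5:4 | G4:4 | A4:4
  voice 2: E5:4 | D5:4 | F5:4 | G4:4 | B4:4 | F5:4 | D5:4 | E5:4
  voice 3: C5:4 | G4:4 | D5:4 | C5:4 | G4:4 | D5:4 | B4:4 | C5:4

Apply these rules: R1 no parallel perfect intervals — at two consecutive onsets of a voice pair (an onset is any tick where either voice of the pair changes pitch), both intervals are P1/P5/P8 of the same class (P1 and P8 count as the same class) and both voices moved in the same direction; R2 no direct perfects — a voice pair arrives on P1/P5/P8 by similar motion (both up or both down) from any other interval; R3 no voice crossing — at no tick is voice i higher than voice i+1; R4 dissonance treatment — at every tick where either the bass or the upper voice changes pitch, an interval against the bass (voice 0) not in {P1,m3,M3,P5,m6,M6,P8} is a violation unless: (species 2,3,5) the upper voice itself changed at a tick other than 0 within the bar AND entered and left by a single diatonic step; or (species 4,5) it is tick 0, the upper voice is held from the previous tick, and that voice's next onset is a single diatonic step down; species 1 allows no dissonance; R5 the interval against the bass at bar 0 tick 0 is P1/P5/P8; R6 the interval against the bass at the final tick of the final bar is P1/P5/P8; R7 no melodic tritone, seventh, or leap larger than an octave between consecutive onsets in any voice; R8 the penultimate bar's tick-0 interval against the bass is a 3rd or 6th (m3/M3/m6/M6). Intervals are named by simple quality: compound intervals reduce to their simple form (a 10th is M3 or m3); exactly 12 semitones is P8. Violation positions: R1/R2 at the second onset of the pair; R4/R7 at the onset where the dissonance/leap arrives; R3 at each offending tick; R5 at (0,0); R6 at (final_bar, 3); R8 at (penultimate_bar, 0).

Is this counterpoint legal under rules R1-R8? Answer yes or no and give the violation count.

bar 0: v0=A3 v1=A4 v2=E5 v3=C5 (m3)
bar 1: v0=G3 v1=E4 v2=D5 v3=G4 (P8)
bar 2: v0=B3 v1=B4 v2=F5 v3=D5 (m3)
bar 3: v0=A3 v1=E4 v2=G4 v3=C5 (m3)
bar 4: v0=C4 v1=E4 v2=B4 v3=G4 (P5)
bar 5: v0=B3 v1=C5 v2=F5 v3=D5 (m3)
bar 6: v0=B3 v1=G4 v2=D5 v3=B4 (P8)
bar 7: v0=A3 v1=A4 v2=E5 v3=C5 (m3)
  R3 @ bar0.0: E5 above C5
  R5 @ bar0.0: opens on m3
  R3 @ bar0.1: E5 above C5
  R3 @ bar0.2: E5 above C5
  R3 @ bar0.3: E5 above C5
  R1 @ bar1.0: A3/E5 P5 -> G3/D5 P5 similar
  R2 @ bar1.0: A3/C5 m3 -> G3/G4 P8 similar
  R2 @ bar1.0: E5/C5 M3 -> D5/G4 P5 similar
  R3 @ bar1.0: D5 above G4
  R3 @ bar1.1: D5 above G4
  R3 @ bar1.2: D5 above G4
  R3 @ bar1.3: D5 above G4
  R2 @ bar2.0: G3/E4 M6 -> B3/B4 P8 similar
  R3 @ bar2.0: F5 above D5
  R4 @ bar2.0: B3/F5 TT untreated
  R3 @ bar2.1: F5 above D5
  R3 @ bar2.2: F5 above D5
  R3 @ bar2.3: F5 above D5
  R2 @ bar3.0: B3/B4 P8 -> A3/E4 P5 similar
  R4 @ bar3.0: A3/G4 m7 untreated
  R7 @ bar3.0: F5->G4 leap 10st
  R3 @ bar4.0: B4 above G4
  R4 @ bar4.0: C4/B4 M7 untreated
  R3 @ bar4.1: B4 above G4
  R3 @ bar4.2: B4 above G4
  R3 @ bar4.3: B4 above G4
  R3 @ bar5.0: F5 above D5
  R4 @ bar5.0: B3/C5 m2 untreated
  R4 @ bar5.0: B3/F5 TT untreated
  R7 @ bar5.0: B4->F5 leap 6st
  R3 @ bar5.1: F5 above D5
  R3 @ bar5.2: F5 above D5
  R3 @ bar5.3: F5 above D5
  R2 @ bar6.0: C5/F5 P4 -> G4/D5 P5 similar
  R3 @ bar6.0: D5 above B4
  R8 @ bar6.0: penult P8 not 3rd/6th
  R3 @ bar6.1: D5 above B4
  R3 @ bar6.2: D5 above B4
  R3 @ bar6.3: D5 above B4
  R1 @ bar7.0: G4/D5 P5 -> A4/E5 P5 similar
  R3 @ bar7.0: E5 above C5
  R3 @ bar7.1: E5 above C5
  R3 @ bar7.2: E5 above C5
  R3 @ bar7.3: E5 above C5
  R6 @ bar7.3: closes on m3

No (45 violations)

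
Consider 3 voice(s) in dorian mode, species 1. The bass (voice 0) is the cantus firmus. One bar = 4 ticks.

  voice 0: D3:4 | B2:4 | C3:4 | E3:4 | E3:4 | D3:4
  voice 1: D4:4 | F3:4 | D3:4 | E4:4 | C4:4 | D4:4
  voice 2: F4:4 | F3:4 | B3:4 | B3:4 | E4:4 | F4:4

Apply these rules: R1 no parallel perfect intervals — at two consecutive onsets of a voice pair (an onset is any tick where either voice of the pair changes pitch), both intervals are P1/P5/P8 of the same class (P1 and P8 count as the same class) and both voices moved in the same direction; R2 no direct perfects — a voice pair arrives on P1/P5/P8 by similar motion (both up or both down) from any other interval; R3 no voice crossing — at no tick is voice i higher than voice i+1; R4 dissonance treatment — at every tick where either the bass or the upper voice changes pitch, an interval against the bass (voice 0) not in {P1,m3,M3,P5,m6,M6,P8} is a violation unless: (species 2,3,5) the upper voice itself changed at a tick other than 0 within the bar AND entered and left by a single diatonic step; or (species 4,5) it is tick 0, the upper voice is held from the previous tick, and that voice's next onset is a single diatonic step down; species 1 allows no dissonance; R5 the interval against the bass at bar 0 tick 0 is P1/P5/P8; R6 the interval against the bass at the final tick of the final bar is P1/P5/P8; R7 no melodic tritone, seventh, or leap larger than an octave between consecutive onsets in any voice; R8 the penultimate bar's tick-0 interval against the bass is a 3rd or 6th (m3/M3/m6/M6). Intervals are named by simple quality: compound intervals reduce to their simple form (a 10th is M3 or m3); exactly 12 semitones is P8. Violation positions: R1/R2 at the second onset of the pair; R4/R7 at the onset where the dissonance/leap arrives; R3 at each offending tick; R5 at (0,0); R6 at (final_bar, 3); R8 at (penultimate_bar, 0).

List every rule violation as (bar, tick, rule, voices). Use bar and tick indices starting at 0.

bar 0: v0=D3 v1=D4 v2=F4 downbeat m3
bar 1: v0=B2 v1=F3 v2=F3 downbeat TT
bar 2: v0=C3 v1=D3 v2=B3 downbeat M7
bar 3: v0=E3 v1=E4 v2=B3 downbeat P5
bar 4: v0=E3 v1=C4 v2=E4 downbeat P8
bar 5: v0=D3 v1=D4 v2=F4 downbeat m3
  -> R5 @ bar 0 tick 0 v(0, 2): opens on m3
  -> R2 @ bar 1 tick 0 v(1, 2): D4/F4 m3 -> F3/F3 P1 similar
  -> R4 @ bar 1 tick 0 v(0, 1): B2/F3 TT untreated
  -> R4 @ bar 1 tick 0 v(0, 2): B2/F3 TT untreated
  -> R4 @ bar 2 tick 0 v(0, 1): C3/D3 M2 untreated
  -> R4 @ bar 2 tick 0 v(0, 2): C3/B3 M7 untreated
  -> R7 @ bar 2 tick 0 v(2,): F3->B3 leap 6st
  -> R2 @ bar 3 tick 0 v(0, 1): C3/D3 M2 -> E3/E4 P8 similar
  -> R3 @ bar 3 tick 0 v(1, 2): E4 above B3
  -> R7 @ bar 3 tick 0 v(1,): D3->E4 leap 14st
  -> R3 @ bar 3 tick 1 v(1, 2): E4 above B3
  -> R3 @ bar 3 tick 2 v(1, 2): E4 above B3
  -> R3 @ bar 3 tick 3 v(1, 2): E4 above B3
  -> R8 @ bar 4 tick 0 v(0, 2): penult P8 not 3rd/6th
  -> R6 @ bar 5 tick 3 v(0, 2): closes on m3

(0, 0, R5, (0, 2))
(1, 0, R2, (1, 2))
(1, 0, R4, (0, 1))
(1, 0, R4, (0, 2))
(2, 0, R4, (0, 1))
(2, 0, R4, (0, 2))
(2, 0, R7, (2,))
(3, 0, R2, (0, 1))
(3, 0, R3, (1, 2))
(3, 0, R7, (1,))
(3, 1, R3, (1, 2))
(3, 2, R3, (1, 2))
(3, 3, R3, (1, 2))
(4, 0, R8, (0, 2))
(5, 3, R6, (0, 2))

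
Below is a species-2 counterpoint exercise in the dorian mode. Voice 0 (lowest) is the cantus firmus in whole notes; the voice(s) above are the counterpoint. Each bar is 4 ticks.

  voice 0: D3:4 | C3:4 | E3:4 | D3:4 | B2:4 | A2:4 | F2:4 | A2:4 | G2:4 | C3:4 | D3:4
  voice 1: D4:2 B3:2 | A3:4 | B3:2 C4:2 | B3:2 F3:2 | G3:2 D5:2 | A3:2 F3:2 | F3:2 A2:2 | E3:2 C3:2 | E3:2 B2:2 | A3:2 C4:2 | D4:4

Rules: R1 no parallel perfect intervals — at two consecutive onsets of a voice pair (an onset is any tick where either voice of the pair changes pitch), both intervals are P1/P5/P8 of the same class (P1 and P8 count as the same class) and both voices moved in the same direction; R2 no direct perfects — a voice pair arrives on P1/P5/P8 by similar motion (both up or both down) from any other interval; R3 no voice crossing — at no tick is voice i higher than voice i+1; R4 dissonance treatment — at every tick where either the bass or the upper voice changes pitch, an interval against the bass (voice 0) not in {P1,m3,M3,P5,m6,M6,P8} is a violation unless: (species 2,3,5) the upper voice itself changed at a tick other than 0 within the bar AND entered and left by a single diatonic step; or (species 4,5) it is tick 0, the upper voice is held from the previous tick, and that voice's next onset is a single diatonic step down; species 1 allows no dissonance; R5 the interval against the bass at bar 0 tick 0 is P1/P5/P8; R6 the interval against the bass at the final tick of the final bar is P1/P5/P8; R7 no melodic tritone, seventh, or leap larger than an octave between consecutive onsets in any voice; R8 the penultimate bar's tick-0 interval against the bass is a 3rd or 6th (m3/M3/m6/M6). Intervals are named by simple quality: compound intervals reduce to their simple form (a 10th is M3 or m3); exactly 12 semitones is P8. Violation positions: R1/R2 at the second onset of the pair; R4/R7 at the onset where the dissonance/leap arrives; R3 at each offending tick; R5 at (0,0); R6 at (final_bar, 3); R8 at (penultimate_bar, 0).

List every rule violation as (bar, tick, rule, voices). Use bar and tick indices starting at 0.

bar 0: v0=D3 v1=D4 downbeat P8
bar 1: v0=C3 v1=A3 downbeat M6
bar 2: v0=E3 v1=B3 downbeat P5
bar 3: v0=D3 v1=B3 downbeat M6
bar 4: v0=B2 v1=G3 downbeat m6
bar 5: v0=A2 v1=A3 downbeat P8
bar 6: v0=F2 v1=F3 downbeat P8
bar 7: v0=A2 v1=E3 downbeat P5
bar 8: v0=G2 v1=E3 downbeat M6
bar 9: v0=C3 v1=A3 downbeat M6
bar 10: v0=D3 v1=D4 downbeat P8
  -> R2 @ bar 2 tick 0 v(0, 1): C3/A3 M6 -> E3/B3 P5 similar
  -> R7 @ bar 3 tick 2 v(1,): B3->F3 leap 6st
  -> R7 @ bar 4 tick 2 v(1,): G3->D5 leap 19st
  -> R2 @ bar 5 tick 0 v(0, 1): B2/D5 m3 -> A2/A3 P8 similar
  -> R7 @ bar 5 tick 0 v(1,): D5->A3 leap 17st
  -> R2 @ bar 7 tick 0 v(0, 1): F2/A2 M3 -> A2/E3 P5 similar
  -> R7 @ bar 9 tick 0 v(1,): B2->A3 leap 10st
  -> R1 @ bar 10 tick 0 v(0, 1): C3/C4 P8 -> D3/D4 P8 similar

(2, 0, R2, (0, 1))
(3, 2, R7, (1,))
(4, 2, R7, (1,))
(5, 0, R2, (0, 1))
(5, 0, R7, (1,))
(7, 0, R2, (0, 1))
(9, 0, R7, (1,))
(10, 0, R1, (0, 1))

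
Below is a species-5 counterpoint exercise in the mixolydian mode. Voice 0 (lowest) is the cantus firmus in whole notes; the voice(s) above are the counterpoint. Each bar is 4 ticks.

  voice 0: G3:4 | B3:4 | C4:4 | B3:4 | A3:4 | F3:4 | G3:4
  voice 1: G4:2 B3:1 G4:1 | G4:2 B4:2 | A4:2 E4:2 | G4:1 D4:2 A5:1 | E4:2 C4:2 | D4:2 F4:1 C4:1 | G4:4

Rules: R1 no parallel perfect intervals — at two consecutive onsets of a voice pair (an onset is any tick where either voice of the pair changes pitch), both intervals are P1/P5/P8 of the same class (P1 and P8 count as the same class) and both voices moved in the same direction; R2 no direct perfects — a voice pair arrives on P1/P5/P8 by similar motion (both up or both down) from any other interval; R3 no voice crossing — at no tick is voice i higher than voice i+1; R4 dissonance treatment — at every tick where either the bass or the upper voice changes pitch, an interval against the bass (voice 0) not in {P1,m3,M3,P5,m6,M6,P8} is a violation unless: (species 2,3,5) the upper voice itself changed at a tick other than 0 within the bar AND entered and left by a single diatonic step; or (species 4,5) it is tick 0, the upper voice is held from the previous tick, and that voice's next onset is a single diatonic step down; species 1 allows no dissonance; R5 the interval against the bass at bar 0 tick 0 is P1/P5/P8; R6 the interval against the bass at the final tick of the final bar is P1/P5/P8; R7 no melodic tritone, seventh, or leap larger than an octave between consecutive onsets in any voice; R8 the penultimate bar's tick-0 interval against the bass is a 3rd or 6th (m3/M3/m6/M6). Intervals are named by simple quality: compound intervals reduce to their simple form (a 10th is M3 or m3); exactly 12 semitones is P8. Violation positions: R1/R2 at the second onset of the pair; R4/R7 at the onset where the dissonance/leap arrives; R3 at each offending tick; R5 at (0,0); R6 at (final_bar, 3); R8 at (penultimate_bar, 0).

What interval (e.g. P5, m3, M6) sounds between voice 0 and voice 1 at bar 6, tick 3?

voice 0=G3 voice 1=G4 -> P8

P8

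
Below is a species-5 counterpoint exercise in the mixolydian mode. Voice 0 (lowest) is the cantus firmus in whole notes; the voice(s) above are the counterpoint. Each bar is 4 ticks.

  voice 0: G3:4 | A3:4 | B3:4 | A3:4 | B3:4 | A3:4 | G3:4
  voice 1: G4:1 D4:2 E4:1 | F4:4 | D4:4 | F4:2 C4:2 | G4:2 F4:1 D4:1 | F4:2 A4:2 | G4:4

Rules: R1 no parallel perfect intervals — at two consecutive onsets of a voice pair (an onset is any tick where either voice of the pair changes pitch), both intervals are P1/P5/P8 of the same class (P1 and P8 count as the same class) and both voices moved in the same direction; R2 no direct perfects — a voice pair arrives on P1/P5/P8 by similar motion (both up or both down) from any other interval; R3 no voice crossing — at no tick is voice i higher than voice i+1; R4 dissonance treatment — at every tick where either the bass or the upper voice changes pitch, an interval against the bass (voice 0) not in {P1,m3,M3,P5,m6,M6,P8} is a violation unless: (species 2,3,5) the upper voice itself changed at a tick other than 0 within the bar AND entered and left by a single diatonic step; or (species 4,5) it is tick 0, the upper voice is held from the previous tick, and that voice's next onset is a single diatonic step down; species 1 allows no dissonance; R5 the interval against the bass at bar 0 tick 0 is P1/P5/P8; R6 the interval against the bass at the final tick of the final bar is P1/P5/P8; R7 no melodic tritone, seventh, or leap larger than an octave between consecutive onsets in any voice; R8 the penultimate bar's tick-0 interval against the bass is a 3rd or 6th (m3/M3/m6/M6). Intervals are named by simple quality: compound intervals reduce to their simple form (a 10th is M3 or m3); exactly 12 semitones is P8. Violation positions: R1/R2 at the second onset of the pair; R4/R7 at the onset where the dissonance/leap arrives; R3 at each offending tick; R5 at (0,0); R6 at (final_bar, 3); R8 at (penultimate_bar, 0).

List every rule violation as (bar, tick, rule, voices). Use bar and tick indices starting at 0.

(4, 2, R4, (0, 1))
(6, 0, R1, (0, 1))

bar 0: v0=G3 v1=G4 downbeat P8
bar 1: v0=A3 v1=F4 downbeat m6
bar 2: v0=B3 v1=D4 downbeat m3
bar 3: v0=A3 v1=F4 downbeat m6
bar 4: v0=B3 v1=G4 downbeat m6
bar 5: v0=A3 v1=F4 downbeat m6
bar 6: v0=G3 v1=G4 downbeat P8
  -> R4 @ bar 4 tick 2 v(0, 1): B3/F4 TT untreated
  -> R1 @ bar 6 tick 0 v(0, 1): A3/A4 P8 -> G3/G4 P8 similar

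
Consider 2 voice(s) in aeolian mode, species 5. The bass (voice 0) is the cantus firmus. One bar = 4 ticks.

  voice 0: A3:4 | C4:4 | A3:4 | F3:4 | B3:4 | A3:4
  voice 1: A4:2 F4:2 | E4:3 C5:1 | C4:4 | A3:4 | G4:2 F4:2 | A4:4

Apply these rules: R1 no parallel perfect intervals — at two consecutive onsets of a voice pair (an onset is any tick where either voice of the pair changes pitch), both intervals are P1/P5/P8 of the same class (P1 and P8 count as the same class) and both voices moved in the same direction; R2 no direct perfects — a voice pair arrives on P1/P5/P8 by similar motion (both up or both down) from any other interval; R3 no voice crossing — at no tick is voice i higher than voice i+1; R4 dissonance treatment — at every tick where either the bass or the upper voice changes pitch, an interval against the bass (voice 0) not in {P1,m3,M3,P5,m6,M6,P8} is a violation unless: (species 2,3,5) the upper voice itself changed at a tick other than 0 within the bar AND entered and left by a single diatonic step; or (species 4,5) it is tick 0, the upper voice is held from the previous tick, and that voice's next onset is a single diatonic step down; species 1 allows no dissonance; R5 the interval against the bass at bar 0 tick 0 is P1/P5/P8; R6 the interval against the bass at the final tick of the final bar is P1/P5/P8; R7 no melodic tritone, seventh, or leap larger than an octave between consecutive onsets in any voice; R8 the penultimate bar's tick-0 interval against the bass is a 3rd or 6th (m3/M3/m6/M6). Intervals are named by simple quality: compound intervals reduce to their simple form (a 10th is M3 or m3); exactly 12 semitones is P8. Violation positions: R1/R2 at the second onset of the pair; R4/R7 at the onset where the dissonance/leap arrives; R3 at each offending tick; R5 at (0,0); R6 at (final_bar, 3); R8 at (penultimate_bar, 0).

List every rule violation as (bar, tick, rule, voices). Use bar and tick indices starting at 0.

(4, 0, R7, (0,))
(4, 0, R7, (1,))
(4, 2, R4, (0, 1))

bar 0: v0=A3 v1=A4 downbeat P8
bar 1: v0=C4 v1=E4 downbeat M3
bar 2: v0=A3 v1=C4 downbeat m3
bar 3: v0=F3 v1=A3 downbeat M3
bar 4: v0=B3 v1=G4 downbeat m6
bar 5: v0=A3 v1=A4 downbeat P8
  -> R7 @ bar 4 tick 0 v(0,): F3->B3 leap 6st
  -> R7 @ bar 4 tick 0 v(1,): A3->G4 leap 10st
  -> R4 @ bar 4 tick 2 v(0, 1): B3/F4 TT untreated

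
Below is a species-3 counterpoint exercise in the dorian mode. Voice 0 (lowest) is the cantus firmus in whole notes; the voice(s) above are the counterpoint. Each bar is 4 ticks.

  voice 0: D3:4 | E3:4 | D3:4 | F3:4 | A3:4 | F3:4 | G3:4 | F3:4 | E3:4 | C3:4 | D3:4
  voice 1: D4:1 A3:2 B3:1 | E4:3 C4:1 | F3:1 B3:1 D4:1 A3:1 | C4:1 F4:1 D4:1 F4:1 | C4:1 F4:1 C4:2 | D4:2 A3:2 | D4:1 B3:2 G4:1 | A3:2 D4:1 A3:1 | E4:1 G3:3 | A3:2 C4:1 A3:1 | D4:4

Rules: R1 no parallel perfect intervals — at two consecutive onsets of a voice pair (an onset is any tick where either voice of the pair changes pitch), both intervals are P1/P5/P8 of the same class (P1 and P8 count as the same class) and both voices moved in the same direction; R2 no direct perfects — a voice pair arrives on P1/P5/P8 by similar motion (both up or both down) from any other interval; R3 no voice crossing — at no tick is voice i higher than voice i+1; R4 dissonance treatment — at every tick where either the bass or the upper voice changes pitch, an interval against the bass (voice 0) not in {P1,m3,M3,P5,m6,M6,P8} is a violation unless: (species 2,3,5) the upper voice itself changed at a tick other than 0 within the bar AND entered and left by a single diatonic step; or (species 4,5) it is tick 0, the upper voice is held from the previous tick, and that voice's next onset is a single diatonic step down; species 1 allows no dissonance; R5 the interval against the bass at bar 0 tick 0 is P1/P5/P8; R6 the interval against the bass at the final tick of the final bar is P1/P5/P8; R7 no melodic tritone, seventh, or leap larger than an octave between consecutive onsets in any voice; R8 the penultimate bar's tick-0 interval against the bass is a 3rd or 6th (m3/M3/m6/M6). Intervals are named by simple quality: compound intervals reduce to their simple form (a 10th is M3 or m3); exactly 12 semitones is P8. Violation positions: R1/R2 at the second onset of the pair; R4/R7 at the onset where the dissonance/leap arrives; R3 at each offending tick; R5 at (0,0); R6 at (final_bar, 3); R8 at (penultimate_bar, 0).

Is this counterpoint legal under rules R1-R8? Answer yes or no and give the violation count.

bar 0: v0=D3 v1=D4 (P8)
bar 1: v0=E3 v1=E4 (P8)
bar 2: v0=D3 v1=F3 (m3)
bar 3: v0=F3 v1=C4 (P5)
bar 4: v0=A3 v1=C4 (m3)
bar 5: v0=F3 v1=D4 (M6)
bar 6: v0=G3 v1=D4 (P5)
bar 7: v0=F3 v1=A3 (M3)
bar 8: v0=E3 v1=E4 (P8)
bar 9: v0=C3 v1=A3 (M6)
bar 10: v0=D3 v1=D4 (P8)
  R2 @ bar1.0: D3/B3 M6 -> E3/E4 P8 similar
  R7 @ bar2.1: F3->B3 leap 6st
  R1 @ bar3.0: D3/A3 P5 -> F3/C4 P5 similar
  R2 @ bar6.0: F3/A3 M3 -> G3/D4 P5 similar
  R7 @ bar7.0: G4->A3 leap 10st
  R2 @ bar10.0: C3/A3 M6 -> D3/D4 P8 similar

No (6 violations)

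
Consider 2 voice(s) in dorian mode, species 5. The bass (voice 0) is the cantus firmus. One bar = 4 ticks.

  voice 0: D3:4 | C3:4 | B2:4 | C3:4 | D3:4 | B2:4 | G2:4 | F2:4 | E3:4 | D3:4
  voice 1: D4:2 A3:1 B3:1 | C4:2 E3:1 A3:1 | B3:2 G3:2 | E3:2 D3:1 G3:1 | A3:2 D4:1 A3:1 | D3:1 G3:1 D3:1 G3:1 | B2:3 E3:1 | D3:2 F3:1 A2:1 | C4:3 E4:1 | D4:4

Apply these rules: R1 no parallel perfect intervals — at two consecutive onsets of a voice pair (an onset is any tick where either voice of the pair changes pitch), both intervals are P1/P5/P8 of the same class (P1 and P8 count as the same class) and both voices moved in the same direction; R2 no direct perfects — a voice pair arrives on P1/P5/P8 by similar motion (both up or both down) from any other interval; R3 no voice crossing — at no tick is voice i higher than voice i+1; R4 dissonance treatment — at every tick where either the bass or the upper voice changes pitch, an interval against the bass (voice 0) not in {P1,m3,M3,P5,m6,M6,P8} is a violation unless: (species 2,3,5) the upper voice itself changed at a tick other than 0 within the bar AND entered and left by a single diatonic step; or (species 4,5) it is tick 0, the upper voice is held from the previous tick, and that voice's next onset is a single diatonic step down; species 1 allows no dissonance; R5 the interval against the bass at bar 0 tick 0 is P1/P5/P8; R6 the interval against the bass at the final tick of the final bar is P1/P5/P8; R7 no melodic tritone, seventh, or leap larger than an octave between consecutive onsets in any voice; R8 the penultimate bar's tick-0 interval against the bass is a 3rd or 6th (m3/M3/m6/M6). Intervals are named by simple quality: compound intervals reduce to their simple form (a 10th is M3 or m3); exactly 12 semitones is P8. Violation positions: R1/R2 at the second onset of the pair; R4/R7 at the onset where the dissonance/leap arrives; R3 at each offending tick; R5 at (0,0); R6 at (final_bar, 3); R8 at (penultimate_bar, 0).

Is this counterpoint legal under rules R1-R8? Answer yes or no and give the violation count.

No (5 violations)

bar 0: v0=D3 v1=D4 (P8)
bar 1: v0=C3 v1=C4 (P8)
bar 2: v0=B2 v1=B3 (P8)
bar 3: v0=C3 v1=E3 (M3)
bar 4: v0=D3 v1=A3 (P5)
bar 5: v0=B2 v1=D3 (m3)
bar 6: v0=G2 v1=B2 (M3)
bar 7: v0=F2 v1=D3 (M6)
bar 8: v0=E3 v1=C4 (m6)
bar 9: v0=D3 v1=D4 (P8)
  R4 @ bar3.2: C3/D3 M2 untreated
  R1 @ bar4.0: C3/G3 P5 -> D3/A3 P5 similar
  R7 @ bar8.0: F2->E3 leap 11st
  R7 @ bar8.0: A2->C4 leap 15st
  R1 @ bar9.0: E3/E4 P8 -> D3/D4 P8 similar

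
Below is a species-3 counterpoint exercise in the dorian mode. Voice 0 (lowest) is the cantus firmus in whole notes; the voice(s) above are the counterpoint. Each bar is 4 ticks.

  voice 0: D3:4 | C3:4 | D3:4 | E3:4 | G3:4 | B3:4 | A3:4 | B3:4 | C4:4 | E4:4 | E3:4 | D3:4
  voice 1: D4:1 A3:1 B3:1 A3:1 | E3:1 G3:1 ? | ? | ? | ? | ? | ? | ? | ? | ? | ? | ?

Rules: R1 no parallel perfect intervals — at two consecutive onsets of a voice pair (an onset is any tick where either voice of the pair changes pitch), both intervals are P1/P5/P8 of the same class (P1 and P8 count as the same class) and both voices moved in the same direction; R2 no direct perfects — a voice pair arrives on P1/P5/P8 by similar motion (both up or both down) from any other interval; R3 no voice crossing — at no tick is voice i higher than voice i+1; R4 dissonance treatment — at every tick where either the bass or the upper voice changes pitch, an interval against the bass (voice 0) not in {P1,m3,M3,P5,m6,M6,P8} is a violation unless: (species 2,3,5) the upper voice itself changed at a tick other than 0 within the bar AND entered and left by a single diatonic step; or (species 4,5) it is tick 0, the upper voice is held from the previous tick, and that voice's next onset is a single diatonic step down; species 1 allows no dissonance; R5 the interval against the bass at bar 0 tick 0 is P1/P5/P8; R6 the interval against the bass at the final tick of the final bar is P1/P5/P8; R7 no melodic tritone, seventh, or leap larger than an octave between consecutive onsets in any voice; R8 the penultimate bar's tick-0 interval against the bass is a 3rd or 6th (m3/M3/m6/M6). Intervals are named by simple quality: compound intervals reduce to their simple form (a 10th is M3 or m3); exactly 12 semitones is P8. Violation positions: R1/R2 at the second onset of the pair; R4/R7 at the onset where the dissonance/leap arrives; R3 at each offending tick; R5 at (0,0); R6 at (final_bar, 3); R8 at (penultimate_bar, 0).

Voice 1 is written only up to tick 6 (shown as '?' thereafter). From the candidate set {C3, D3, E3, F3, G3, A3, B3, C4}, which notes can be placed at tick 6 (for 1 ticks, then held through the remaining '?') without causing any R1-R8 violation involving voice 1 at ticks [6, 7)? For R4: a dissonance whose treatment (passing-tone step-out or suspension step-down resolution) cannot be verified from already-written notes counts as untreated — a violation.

{A3, C3, C4, E3, G3}

C3: legal
D3: violates R4
E3: legal
F3: violates R4
G3: legal
A3: legal
B3: violates R4
C4: legal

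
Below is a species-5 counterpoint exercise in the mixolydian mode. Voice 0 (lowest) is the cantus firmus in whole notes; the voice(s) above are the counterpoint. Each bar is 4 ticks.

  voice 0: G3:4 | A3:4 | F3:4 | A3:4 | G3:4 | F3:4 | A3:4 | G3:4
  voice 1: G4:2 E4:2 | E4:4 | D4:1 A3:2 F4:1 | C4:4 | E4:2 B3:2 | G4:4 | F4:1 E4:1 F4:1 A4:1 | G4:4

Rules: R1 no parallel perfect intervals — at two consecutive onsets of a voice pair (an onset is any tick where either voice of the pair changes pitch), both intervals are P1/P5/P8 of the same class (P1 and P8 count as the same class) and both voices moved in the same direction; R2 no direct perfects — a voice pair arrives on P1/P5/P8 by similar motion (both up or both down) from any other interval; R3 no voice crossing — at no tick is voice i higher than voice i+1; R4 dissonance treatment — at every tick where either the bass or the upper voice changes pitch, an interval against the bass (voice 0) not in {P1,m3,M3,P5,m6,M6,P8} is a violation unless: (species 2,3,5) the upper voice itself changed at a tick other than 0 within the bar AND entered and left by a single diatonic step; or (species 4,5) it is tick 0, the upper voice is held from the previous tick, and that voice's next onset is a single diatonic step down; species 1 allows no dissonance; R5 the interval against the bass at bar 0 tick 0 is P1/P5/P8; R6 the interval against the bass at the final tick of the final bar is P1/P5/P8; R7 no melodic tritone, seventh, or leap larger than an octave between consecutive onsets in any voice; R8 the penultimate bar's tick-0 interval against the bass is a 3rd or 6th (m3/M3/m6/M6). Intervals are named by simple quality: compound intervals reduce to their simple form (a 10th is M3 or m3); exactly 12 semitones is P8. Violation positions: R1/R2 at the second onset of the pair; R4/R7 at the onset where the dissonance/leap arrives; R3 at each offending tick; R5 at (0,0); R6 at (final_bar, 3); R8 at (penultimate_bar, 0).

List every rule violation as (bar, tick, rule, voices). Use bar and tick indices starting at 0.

(5, 0, R4, (0, 1))
(7, 0, R1, (0, 1))

bar 0: v0=G3 v1=G4 downbeat P8
bar 1: v0=A3 v1=E4 downbeat P5
bar 2: v0=F3 v1=D4 downbeat M6
bar 3: v0=A3 v1=C4 downbeat m3
bar 4: v0=G3 v1=E4 downbeat M6
bar 5: v0=F3 v1=G4 downbeat M2
bar 6: v0=A3 v1=F4 downbeat m6
bar 7: v0=G3 v1=G4 downbeat P8
  -> R4 @ bar 5 tick 0 v(0, 1): F3/G4 M2 untreated
  -> R1 @ bar 7 tick 0 v(0, 1): A3/A4 P8 -> G3/G4 P8 similar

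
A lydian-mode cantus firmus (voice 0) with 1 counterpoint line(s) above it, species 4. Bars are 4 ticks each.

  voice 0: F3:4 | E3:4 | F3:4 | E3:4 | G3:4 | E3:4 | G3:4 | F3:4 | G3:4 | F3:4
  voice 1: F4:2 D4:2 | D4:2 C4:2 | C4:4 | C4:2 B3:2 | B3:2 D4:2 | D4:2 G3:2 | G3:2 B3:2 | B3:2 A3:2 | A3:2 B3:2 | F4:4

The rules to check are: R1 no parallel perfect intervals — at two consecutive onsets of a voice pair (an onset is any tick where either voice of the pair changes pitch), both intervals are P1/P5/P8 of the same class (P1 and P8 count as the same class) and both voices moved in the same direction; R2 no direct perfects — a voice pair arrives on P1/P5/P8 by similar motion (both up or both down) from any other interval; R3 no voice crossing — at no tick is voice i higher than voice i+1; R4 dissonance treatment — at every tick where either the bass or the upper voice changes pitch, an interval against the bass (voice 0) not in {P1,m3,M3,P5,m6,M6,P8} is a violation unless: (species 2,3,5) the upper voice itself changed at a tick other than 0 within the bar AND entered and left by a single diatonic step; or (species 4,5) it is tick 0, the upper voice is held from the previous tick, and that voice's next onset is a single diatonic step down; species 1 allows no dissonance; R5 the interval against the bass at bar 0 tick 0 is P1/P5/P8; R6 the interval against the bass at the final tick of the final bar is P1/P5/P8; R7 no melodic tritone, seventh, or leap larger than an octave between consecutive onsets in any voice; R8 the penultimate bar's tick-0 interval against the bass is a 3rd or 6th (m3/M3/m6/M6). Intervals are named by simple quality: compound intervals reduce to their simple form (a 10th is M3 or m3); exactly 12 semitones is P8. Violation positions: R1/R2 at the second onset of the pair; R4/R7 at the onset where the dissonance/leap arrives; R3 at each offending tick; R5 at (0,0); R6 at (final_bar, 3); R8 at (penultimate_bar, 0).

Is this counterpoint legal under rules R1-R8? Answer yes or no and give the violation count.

bar 0: v0=F3 v1=F4 (P8)
bar 1: v0=E3 v1=D4 (m7)
bar 2: v0=F3 v1=C4 (P5)
bar 3: v0=E3 v1=C4 (m6)
bar 4: v0=G3 v1=B3 (M3)
bar 5: v0=E3 v1=D4 (m7)
bar 6: v0=G3 v1=G3 (P1)
bar 7: v0=F3 v1=B3 (TT)
bar 8: v0=G3 v1=A3 (M2)
bar 9: v0=F3 v1=F4 (P8)
  R4 @ bar5.0: E3/D4 m7 untreated
  R4 @ bar8.0: G3/A3 M2 untreated
  R8 @ bar8.0: penult M2 not 3rd/6th
  R7 @ bar9.0: B3->F4 leap 6st

No (4 violations)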